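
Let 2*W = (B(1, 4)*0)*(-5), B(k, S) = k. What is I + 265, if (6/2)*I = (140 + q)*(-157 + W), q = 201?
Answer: -52742/3 ≈ -17581.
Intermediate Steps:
W = 0 (W = ((1*0)*(-5))/2 = (0*(-5))/2 = (½)*0 = 0)
I = -53537/3 (I = ((140 + 201)*(-157 + 0))/3 = (341*(-157))/3 = (⅓)*(-53537) = -53537/3 ≈ -17846.)
I + 265 = -53537/3 + 265 = -52742/3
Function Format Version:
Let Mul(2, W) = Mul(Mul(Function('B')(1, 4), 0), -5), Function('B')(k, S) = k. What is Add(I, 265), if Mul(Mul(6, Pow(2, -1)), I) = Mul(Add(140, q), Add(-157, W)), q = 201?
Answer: Rational(-52742, 3) ≈ -17581.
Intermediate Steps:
W = 0 (W = Mul(Rational(1, 2), Mul(Mul(1, 0), -5)) = Mul(Rational(1, 2), Mul(0, -5)) = Mul(Rational(1, 2), 0) = 0)
I = Rational(-53537, 3) (I = Mul(Rational(1, 3), Mul(Add(140, 201), Add(-157, 0))) = Mul(Rational(1, 3), Mul(341, -157)) = Mul(Rational(1, 3), -53537) = Rational(-53537, 3) ≈ -17846.)
Add(I, 265) = Add(Rational(-53537, 3), 265) = Rational(-52742, 3)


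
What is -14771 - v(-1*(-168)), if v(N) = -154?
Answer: -14617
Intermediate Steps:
-14771 - v(-1*(-168)) = -14771 - 1*(-154) = -14771 + 154 = -14617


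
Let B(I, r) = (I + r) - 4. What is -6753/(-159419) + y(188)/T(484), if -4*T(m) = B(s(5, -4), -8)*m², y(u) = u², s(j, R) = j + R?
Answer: 2496203687/25674589369 ≈ 0.097225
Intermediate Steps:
s(j, R) = R + j
B(I, r) = -4 + I + r
T(m) = 11*m²/4 (T(m) = -(-4 + (-4 + 5) - 8)*m²/4 = -(-4 + 1 - 8)*m²/4 = -(-11)*m²/4 = 11*m²/4)
-6753/(-159419) + y(188)/T(484) = -6753/(-159419) + 188²/(((11/4)*484²)) = -6753*(-1/159419) + 35344/(((11/4)*234256)) = 6753/159419 + 35344/644204 = 6753/159419 + 35344*(1/644204) = 6753/159419 + 8836/161051 = 2496203687/25674589369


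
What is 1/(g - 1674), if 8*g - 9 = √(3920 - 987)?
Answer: -26766/44775439 - 2*√2933/44775439 ≈ -0.00060020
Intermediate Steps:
g = 9/8 + √2933/8 (g = 9/8 + √(3920 - 987)/8 = 9/8 + √2933/8 ≈ 7.8946)
1/(g - 1674) = 1/((9/8 + √2933/8) - 1674) = 1/(-13383/8 + √2933/8)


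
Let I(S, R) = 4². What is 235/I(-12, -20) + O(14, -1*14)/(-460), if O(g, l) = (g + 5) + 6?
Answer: 5385/368 ≈ 14.633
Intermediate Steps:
O(g, l) = 11 + g (O(g, l) = (5 + g) + 6 = 11 + g)
I(S, R) = 16
235/I(-12, -20) + O(14, -1*14)/(-460) = 235/16 + (11 + 14)/(-460) = 235*(1/16) + 25*(-1/460) = 235/16 - 5/92 = 5385/368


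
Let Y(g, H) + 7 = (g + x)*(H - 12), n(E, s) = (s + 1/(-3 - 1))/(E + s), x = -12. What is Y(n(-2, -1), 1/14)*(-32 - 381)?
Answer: -1300183/24 ≈ -54174.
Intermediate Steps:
n(E, s) = (-1/4 + s)/(E + s) (n(E, s) = (s + 1/(-4))/(E + s) = (s - 1/4)/(E + s) = (-1/4 + s)/(E + s))
Y(g, H) = -7 + (-12 + H)*(-12 + g) (Y(g, H) = -7 + (g - 12)*(H - 12) = -7 + (-12 + g)*(-12 + H) = -7 + (-12 + H)*(-12 + g))
Y(n(-2, -1), 1/14)*(-32 - 381) = (137 - 12/14 - 12*(-1/4 - 1)/(-2 - 1) + ((-1/4 - 1)/(-2 - 1))/14)*(-32 - 381) = (137 - 12*1/14 - 12*(-5)/((-3)*4) + (-5/4/(-3))/14)*(-413) = (137 - 6/7 - (-4)*(-5)/4 + (-1/3*(-5/4))/14)*(-413) = (137 - 6/7 - 12*5/12 + (1/14)*(5/12))*(-413) = (137 - 6/7 - 5 + 5/168)*(-413) = (22037/168)*(-413) = -1300183/24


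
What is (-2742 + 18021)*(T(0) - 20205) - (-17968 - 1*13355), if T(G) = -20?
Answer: -308986452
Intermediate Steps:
(-2742 + 18021)*(T(0) - 20205) - (-17968 - 1*13355) = (-2742 + 18021)*(-20 - 20205) - (-17968 - 1*13355) = 15279*(-20225) - (-17968 - 13355) = -309017775 - 1*(-31323) = -309017775 + 31323 = -308986452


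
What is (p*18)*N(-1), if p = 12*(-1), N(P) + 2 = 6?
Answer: -864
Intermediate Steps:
N(P) = 4 (N(P) = -2 + 6 = 4)
p = -12
(p*18)*N(-1) = -12*18*4 = -216*4 = -864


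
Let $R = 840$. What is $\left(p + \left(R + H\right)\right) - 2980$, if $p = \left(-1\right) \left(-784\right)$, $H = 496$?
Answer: $-860$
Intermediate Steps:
$p = 784$
$\left(p + \left(R + H\right)\right) - 2980 = \left(784 + \left(840 + 496\right)\right) - 2980 = \left(784 + 1336\right) - 2980 = 2120 - 2980 = -860$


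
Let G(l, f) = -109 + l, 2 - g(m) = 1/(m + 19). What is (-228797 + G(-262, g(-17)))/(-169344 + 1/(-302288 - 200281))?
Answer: 115172732592/85107044737 ≈ 1.3533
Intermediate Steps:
g(m) = 2 - 1/(19 + m) (g(m) = 2 - 1/(m + 19) = 2 - 1/(19 + m))
(-228797 + G(-262, g(-17)))/(-169344 + 1/(-302288 - 200281)) = (-228797 + (-109 - 262))/(-169344 + 1/(-302288 - 200281)) = (-228797 - 371)/(-169344 + 1/(-502569)) = -229168/(-169344 - 1/502569) = -229168/(-85107044737/502569) = -229168*(-502569/85107044737) = 115172732592/85107044737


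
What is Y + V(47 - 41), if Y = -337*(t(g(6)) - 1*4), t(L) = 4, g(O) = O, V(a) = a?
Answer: 6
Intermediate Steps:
Y = 0 (Y = -337*(4 - 1*4) = -337*(4 - 4) = -337*0 = 0)
Y + V(47 - 41) = 0 + (47 - 41) = 0 + 6 = 6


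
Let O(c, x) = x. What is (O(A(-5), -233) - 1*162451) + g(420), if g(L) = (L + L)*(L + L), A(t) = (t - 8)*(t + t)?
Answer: 542916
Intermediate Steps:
A(t) = 2*t*(-8 + t) (A(t) = (-8 + t)*(2*t) = 2*t*(-8 + t))
g(L) = 4*L² (g(L) = (2*L)*(2*L) = 4*L²)
(O(A(-5), -233) - 1*162451) + g(420) = (-233 - 1*162451) + 4*420² = (-233 - 162451) + 4*176400 = -162684 + 705600 = 542916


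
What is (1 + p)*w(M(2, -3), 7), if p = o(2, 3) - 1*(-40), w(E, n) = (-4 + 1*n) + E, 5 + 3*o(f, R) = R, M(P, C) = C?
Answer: 0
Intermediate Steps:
o(f, R) = -5/3 + R/3
w(E, n) = -4 + E + n (w(E, n) = (-4 + n) + E = -4 + E + n)
p = 118/3 (p = (-5/3 + (⅓)*3) - 1*(-40) = (-5/3 + 1) + 40 = -⅔ + 40 = 118/3 ≈ 39.333)
(1 + p)*w(M(2, -3), 7) = (1 + 118/3)*(-4 - 3 + 7) = (121/3)*0 = 0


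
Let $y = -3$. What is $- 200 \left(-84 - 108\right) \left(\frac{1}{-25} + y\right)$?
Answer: $-116736$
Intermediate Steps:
$- 200 \left(-84 - 108\right) \left(\frac{1}{-25} + y\right) = - 200 \left(-84 - 108\right) \left(\frac{1}{-25} - 3\right) = - 200 \left(- 192 \left(- \frac{1}{25} - 3\right)\right) = - 200 \left(\left(-192\right) \left(- \frac{76}{25}\right)\right) = \left(-200\right) \frac{14592}{25} = -116736$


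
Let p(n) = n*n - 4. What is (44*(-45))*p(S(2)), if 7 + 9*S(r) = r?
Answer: 65780/9 ≈ 7308.9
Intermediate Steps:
S(r) = -7/9 + r/9
p(n) = -4 + n² (p(n) = n² - 4 = -4 + n²)
(44*(-45))*p(S(2)) = (44*(-45))*(-4 + (-7/9 + (⅑)*2)²) = -1980*(-4 + (-7/9 + 2/9)²) = -1980*(-4 + (-5/9)²) = -1980*(-4 + 25/81) = -1980*(-299/81) = 65780/9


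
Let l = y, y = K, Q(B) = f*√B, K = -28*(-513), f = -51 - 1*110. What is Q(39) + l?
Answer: 14364 - 161*√39 ≈ 13359.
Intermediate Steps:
f = -161 (f = -51 - 110 = -161)
K = 14364
Q(B) = -161*√B
y = 14364
l = 14364
Q(39) + l = -161*√39 + 14364 = 14364 - 161*√39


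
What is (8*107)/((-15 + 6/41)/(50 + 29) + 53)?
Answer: 1386292/85529 ≈ 16.208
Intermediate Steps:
(8*107)/((-15 + 6/41)/(50 + 29) + 53) = 856/((-15 + 6*(1/41))/79 + 53) = 856/((-15 + 6/41)*(1/79) + 53) = 856/(-609/41*1/79 + 53) = 856/(-609/3239 + 53) = 856/(171058/3239) = 856*(3239/171058) = 1386292/85529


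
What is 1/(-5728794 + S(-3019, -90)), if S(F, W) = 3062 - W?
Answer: -1/5725642 ≈ -1.7465e-7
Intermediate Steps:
1/(-5728794 + S(-3019, -90)) = 1/(-5728794 + (3062 - 1*(-90))) = 1/(-5728794 + (3062 + 90)) = 1/(-5728794 + 3152) = 1/(-5725642) = -1/5725642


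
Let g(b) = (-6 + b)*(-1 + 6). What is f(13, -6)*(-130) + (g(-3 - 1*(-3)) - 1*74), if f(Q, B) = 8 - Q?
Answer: 546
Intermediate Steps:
g(b) = -30 + 5*b (g(b) = (-6 + b)*5 = -30 + 5*b)
f(13, -6)*(-130) + (g(-3 - 1*(-3)) - 1*74) = (8 - 1*13)*(-130) + ((-30 + 5*(-3 - 1*(-3))) - 1*74) = (8 - 13)*(-130) + ((-30 + 5*(-3 + 3)) - 74) = -5*(-130) + ((-30 + 5*0) - 74) = 650 + ((-30 + 0) - 74) = 650 + (-30 - 74) = 650 - 104 = 546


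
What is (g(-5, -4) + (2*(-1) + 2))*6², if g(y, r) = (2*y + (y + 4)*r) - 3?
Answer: -324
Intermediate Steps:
g(y, r) = -3 + 2*y + r*(4 + y) (g(y, r) = (2*y + (4 + y)*r) - 3 = (2*y + r*(4 + y)) - 3 = -3 + 2*y + r*(4 + y))
(g(-5, -4) + (2*(-1) + 2))*6² = ((-3 + 2*(-5) + 4*(-4) - 4*(-5)) + (2*(-1) + 2))*6² = ((-3 - 10 - 16 + 20) + (-2 + 2))*36 = (-9 + 0)*36 = -9*36 = -324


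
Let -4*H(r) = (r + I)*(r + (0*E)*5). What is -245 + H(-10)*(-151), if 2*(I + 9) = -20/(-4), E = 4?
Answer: 23935/4 ≈ 5983.8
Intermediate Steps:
I = -13/2 (I = -9 + (-20/(-4))/2 = -9 + (-20*(-1/4))/2 = -9 + (1/2)*5 = -9 + 5/2 = -13/2 ≈ -6.5000)
H(r) = -r*(-13/2 + r)/4 (H(r) = -(r - 13/2)*(r + (0*4)*5)/4 = -(-13/2 + r)*(r + 0*5)/4 = -(-13/2 + r)*(r + 0)/4 = -(-13/2 + r)*r/4 = -r*(-13/2 + r)/4)
-245 + H(-10)*(-151) = -245 + ((1/8)*(-10)*(13 - 2*(-10)))*(-151) = -245 + ((1/8)*(-10)*(13 + 20))*(-151) = -245 + ((1/8)*(-10)*33)*(-151) = -245 - 165/4*(-151) = -245 + 24915/4 = 23935/4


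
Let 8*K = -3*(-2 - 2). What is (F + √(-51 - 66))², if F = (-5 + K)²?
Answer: 529/16 + 147*I*√13/2 ≈ 33.063 + 265.01*I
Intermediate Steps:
K = 3/2 (K = (-3*(-2 - 2))/8 = (-3*(-4))/8 = (⅛)*12 = 3/2 ≈ 1.5000)
F = 49/4 (F = (-5 + 3/2)² = (-7/2)² = 49/4 ≈ 12.250)
(F + √(-51 - 66))² = (49/4 + √(-51 - 66))² = (49/4 + √(-117))² = (49/4 + 3*I*√13)²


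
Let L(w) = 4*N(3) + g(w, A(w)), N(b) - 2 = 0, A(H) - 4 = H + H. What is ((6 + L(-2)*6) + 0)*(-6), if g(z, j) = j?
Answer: -324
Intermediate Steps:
A(H) = 4 + 2*H (A(H) = 4 + (H + H) = 4 + 2*H)
N(b) = 2 (N(b) = 2 + 0 = 2)
L(w) = 12 + 2*w (L(w) = 4*2 + (4 + 2*w) = 8 + (4 + 2*w) = 12 + 2*w)
((6 + L(-2)*6) + 0)*(-6) = ((6 + (12 + 2*(-2))*6) + 0)*(-6) = ((6 + (12 - 4)*6) + 0)*(-6) = ((6 + 8*6) + 0)*(-6) = ((6 + 48) + 0)*(-6) = (54 + 0)*(-6) = 54*(-6) = -324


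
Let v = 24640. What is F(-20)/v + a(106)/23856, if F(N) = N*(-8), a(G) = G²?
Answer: 4475/9372 ≈ 0.47749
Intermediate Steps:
F(N) = -8*N
F(-20)/v + a(106)/23856 = -8*(-20)/24640 + 106²/23856 = 160*(1/24640) + 11236*(1/23856) = 1/154 + 2809/5964 = 4475/9372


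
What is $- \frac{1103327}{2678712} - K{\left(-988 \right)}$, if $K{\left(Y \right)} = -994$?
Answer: $\frac{2661536401}{2678712} \approx 993.59$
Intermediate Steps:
$- \frac{1103327}{2678712} - K{\left(-988 \right)} = - \frac{1103327}{2678712} - -994 = \left(-1103327\right) \frac{1}{2678712} + 994 = - \frac{1103327}{2678712} + 994 = \frac{2661536401}{2678712}$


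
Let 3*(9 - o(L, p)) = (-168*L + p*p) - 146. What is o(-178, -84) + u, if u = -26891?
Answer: -117460/3 ≈ -39153.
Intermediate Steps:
o(L, p) = 173/3 + 56*L - p²/3 (o(L, p) = 9 - ((-168*L + p*p) - 146)/3 = 9 - ((-168*L + p²) - 146)/3 = 9 - ((p² - 168*L) - 146)/3 = 9 - (-146 + p² - 168*L)/3 = 9 + (146/3 + 56*L - p²/3) = 173/3 + 56*L - p²/3)
o(-178, -84) + u = (173/3 + 56*(-178) - ⅓*(-84)²) - 26891 = (173/3 - 9968 - ⅓*7056) - 26891 = (173/3 - 9968 - 2352) - 26891 = -36787/3 - 26891 = -117460/3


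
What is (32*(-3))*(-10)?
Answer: 960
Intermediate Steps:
(32*(-3))*(-10) = -96*(-10) = 960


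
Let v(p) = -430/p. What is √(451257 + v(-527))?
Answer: √125327381963/527 ≈ 671.76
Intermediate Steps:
√(451257 + v(-527)) = √(451257 - 430/(-527)) = √(451257 - 430*(-1/527)) = √(451257 + 430/527) = √(237812869/527) = √125327381963/527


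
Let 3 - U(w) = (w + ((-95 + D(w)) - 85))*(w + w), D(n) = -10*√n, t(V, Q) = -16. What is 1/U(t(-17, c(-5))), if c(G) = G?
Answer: -6269/40938761 + 1280*I/40938761 ≈ -0.00015313 + 3.1266e-5*I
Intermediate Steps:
U(w) = 3 - 2*w*(-180 + w - 10*√w) (U(w) = 3 - (w + ((-95 - 10*√w) - 85))*(w + w) = 3 - (w + (-180 - 10*√w))*2*w = 3 - (-180 + w - 10*√w)*2*w = 3 - 2*w*(-180 + w - 10*√w))
1/U(t(-17, c(-5))) = 1/(3 - 2*(-16)² + 20*(-16)^(3/2) + 360*(-16)) = 1/(3 - 2*256 + 20*(-64*I) - 5760) = 1/(3 - 512 - 1280*I - 5760) = 1/(-6269 - 1280*I) = (-6269 + 1280*I)/40938761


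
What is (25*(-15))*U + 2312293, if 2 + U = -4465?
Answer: 3987418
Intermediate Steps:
U = -4467 (U = -2 - 4465 = -4467)
(25*(-15))*U + 2312293 = (25*(-15))*(-4467) + 2312293 = -375*(-4467) + 2312293 = 1675125 + 2312293 = 3987418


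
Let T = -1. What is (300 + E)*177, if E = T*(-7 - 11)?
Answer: 56286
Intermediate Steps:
E = 18 (E = -(-7 - 11) = -1*(-18) = 18)
(300 + E)*177 = (300 + 18)*177 = 318*177 = 56286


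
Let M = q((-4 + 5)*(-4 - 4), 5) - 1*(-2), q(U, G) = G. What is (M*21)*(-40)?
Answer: -5880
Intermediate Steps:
M = 7 (M = 5 - 1*(-2) = 5 + 2 = 7)
(M*21)*(-40) = (7*21)*(-40) = 147*(-40) = -5880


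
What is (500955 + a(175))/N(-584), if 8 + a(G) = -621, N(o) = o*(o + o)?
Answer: 250163/341056 ≈ 0.73350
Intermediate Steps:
N(o) = 2*o² (N(o) = o*(2*o) = 2*o²)
a(G) = -629 (a(G) = -8 - 621 = -629)
(500955 + a(175))/N(-584) = (500955 - 629)/((2*(-584)²)) = 500326/((2*341056)) = 500326/682112 = 500326*(1/682112) = 250163/341056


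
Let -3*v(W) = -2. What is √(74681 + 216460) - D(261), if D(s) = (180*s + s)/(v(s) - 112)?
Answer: 141723/334 + 3*√32349 ≈ 963.90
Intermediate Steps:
v(W) = ⅔ (v(W) = -⅓*(-2) = ⅔)
D(s) = -543*s/334 (D(s) = (180*s + s)/(⅔ - 112) = (181*s)/(-334/3) = (181*s)*(-3/334) = -543*s/334)
√(74681 + 216460) - D(261) = √(74681 + 216460) - (-543)*261/334 = √291141 - 1*(-141723/334) = 3*√32349 + 141723/334 = 141723/334 + 3*√32349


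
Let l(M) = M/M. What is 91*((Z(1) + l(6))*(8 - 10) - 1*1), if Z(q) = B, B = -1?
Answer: -91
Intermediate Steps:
l(M) = 1
Z(q) = -1
91*((Z(1) + l(6))*(8 - 10) - 1*1) = 91*((-1 + 1)*(8 - 10) - 1*1) = 91*(0*(-2) - 1) = 91*(0 - 1) = 91*(-1) = -91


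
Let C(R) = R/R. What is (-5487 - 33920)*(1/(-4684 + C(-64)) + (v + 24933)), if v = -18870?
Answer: -1118884054396/4683 ≈ -2.3892e+8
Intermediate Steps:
C(R) = 1
(-5487 - 33920)*(1/(-4684 + C(-64)) + (v + 24933)) = (-5487 - 33920)*(1/(-4684 + 1) + (-18870 + 24933)) = -39407*(1/(-4683) + 6063) = -39407*(-1/4683 + 6063) = -39407*28393028/4683 = -1118884054396/4683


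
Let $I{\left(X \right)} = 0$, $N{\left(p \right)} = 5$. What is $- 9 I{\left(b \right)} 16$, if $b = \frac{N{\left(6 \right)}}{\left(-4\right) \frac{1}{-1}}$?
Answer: $0$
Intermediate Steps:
$b = \frac{5}{4}$ ($b = \frac{5}{\left(-4\right) \frac{1}{-1}} = \frac{5}{\left(-4\right) \left(-1\right)} = \frac{5}{4} \approx 1.25$)
$- 9 I{\left(b \right)} 16 = \left(-9\right) 0 \cdot 16 = 0 \cdot 16 = 0$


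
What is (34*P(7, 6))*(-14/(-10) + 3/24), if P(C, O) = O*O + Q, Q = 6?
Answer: 21777/10 ≈ 2177.7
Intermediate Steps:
P(C, O) = 6 + O² (P(C, O) = O*O + 6 = O² + 6 = 6 + O²)
(34*P(7, 6))*(-14/(-10) + 3/24) = (34*(6 + 6²))*(-14/(-10) + 3/24) = (34*(6 + 36))*(-14*(-⅒) + 3*(1/24)) = (34*42)*(7/5 + ⅛) = 1428*(61/40) = 21777/10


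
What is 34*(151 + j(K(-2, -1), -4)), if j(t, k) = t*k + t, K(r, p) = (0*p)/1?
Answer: 5134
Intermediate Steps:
K(r, p) = 0 (K(r, p) = 0*1 = 0)
j(t, k) = t + k*t (j(t, k) = k*t + t = t + k*t)
34*(151 + j(K(-2, -1), -4)) = 34*(151 + 0*(1 - 4)) = 34*(151 + 0*(-3)) = 34*(151 + 0) = 34*151 = 5134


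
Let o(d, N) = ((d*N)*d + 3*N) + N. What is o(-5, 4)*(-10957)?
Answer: -1271012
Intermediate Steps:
o(d, N) = 4*N + N*d² (o(d, N) = ((N*d)*d + 3*N) + N = (N*d² + 3*N) + N = (3*N + N*d²) + N = 4*N + N*d²)
o(-5, 4)*(-10957) = (4*(4 + (-5)²))*(-10957) = (4*(4 + 25))*(-10957) = (4*29)*(-10957) = 116*(-10957) = -1271012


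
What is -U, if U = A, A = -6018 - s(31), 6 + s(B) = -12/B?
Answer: 186360/31 ≈ 6011.6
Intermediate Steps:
s(B) = -6 - 12/B
A = -186360/31 (A = -6018 - (-6 - 12/31) = -6018 - 1*(-198/31) = -6018 + 198/31 = -186360/31 ≈ -6011.6)
U = -186360/31 ≈ -6011.6
-U = -1*(-186360/31) = 186360/31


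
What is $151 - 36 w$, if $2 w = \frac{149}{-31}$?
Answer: $\frac{7363}{31} \approx 237.52$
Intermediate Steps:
$w = - \frac{149}{62}$ ($w = \frac{149 \frac{1}{-31}}{2} = \frac{149 \left(- \frac{1}{31}\right)}{2} = \frac{1}{2} \left(- \frac{149}{31}\right) = - \frac{149}{62} \approx -2.4032$)
$151 - 36 w = 151 - - \frac{2682}{31} = 151 + \frac{2682}{31} = \frac{7363}{31}$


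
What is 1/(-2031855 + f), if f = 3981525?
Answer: 1/1949670 ≈ 5.1291e-7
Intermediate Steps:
1/(-2031855 + f) = 1/(-2031855 + 3981525) = 1/1949670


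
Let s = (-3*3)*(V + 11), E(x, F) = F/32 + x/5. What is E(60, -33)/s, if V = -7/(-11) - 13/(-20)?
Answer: -715/7208 ≈ -0.099195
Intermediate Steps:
V = 283/220 (V = -7*(-1/11) - 13*(-1/20) = 7/11 + 13/20 = 283/220 ≈ 1.2864)
E(x, F) = x/5 + F/32 (E(x, F) = F*(1/32) + x*(⅕) = F/32 + x/5 = x/5 + F/32)
s = -24327/220 (s = (-3*3)*(283/220 + 11) = -9*2703/220 = -24327/220 ≈ -110.58)
E(60, -33)/s = ((⅕)*60 + (1/32)*(-33))/(-24327/220) = (12 - 33/32)*(-220/24327) = (351/32)*(-220/24327) = -715/7208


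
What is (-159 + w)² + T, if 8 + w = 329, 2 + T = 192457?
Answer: 218699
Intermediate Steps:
T = 192455 (T = -2 + 192457 = 192455)
w = 321 (w = -8 + 329 = 321)
(-159 + w)² + T = (-159 + 321)² + 192455 = 162² + 192455 = 26244 + 192455 = 218699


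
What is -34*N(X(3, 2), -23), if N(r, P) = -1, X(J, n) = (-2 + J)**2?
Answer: 34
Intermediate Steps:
-34*N(X(3, 2), -23) = -34*(-1) = 34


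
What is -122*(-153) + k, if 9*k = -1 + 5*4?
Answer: 168013/9 ≈ 18668.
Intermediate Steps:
k = 19/9 (k = (-1 + 5*4)/9 = (-1 + 20)/9 = (⅑)*19 = 19/9 ≈ 2.1111)
-122*(-153) + k = -122*(-153) + 19/9 = 18666 + 19/9 = 168013/9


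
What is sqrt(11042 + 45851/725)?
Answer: 3*sqrt(25943081)/145 ≈ 105.38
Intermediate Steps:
sqrt(11042 + 45851/725) = sqrt(8051301/725) = 3*sqrt(25943081)/145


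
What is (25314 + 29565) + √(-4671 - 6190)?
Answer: 54879 + I*√10861 ≈ 54879.0 + 104.22*I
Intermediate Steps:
(25314 + 29565) + √(-4671 - 6190) = 54879 + √(-10861) = 54879 + I*√10861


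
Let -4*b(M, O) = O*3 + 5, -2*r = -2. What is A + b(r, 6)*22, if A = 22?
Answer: -209/2 ≈ -104.50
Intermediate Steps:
r = 1 (r = -½*(-2) = 1)
b(M, O) = -5/4 - 3*O/4 (b(M, O) = -(O*3 + 5)/4 = -(3*O + 5)/4 = -(5 + 3*O)/4 = -5/4 - 3*O/4)
A + b(r, 6)*22 = 22 + (-5/4 - ¾*6)*22 = 22 + (-5/4 - 9/2)*22 = 22 - 23/4*22 = 22 - 253/2 = -209/2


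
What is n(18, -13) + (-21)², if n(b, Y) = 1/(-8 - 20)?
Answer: 12347/28 ≈ 440.96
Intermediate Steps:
n(b, Y) = -1/28 (n(b, Y) = 1/(-28) = -1/28)
n(18, -13) + (-21)² = -1/28 + (-21)² = -1/28 + 441 = 12347/28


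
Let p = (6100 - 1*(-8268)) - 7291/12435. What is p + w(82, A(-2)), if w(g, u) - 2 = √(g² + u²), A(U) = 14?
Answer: 178683659/12435 + 2*√1730 ≈ 14453.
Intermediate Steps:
w(g, u) = 2 + √(g² + u²)
p = 178658789/12435 (p = (6100 + 8268) - 7291/12435 = 14368 - 1*7291/12435 = 14368 - 7291/12435 = 178658789/12435 ≈ 14367.)
p + w(82, A(-2)) = 178658789/12435 + (2 + √(82² + 14²)) = 178658789/12435 + (2 + √(6724 + 196)) = 178658789/12435 + (2 + √6920) = 178658789/12435 + (2 + 2*√1730) = 178683659/12435 + 2*√1730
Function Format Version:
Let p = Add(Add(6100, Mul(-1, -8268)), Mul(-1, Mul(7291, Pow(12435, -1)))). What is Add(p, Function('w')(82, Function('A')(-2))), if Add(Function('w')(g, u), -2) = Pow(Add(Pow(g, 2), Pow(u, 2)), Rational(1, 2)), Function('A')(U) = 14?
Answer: Add(Rational(178683659, 12435), Mul(2, Pow(1730, Rational(1, 2)))) ≈ 14453.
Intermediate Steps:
Function('w')(g, u) = Add(2, Pow(Add(Pow(g, 2), Pow(u, 2)), Rational(1, 2)))
p = Rational(178658789, 12435) (p = Add(Add(6100, 8268), Mul(-1, Mul(7291, Rational(1, 12435)))) = Add(14368, Mul(-1, Rational(7291, 12435))) = Add(14368, Rational(-7291, 12435)) = Rational(178658789, 12435) ≈ 14367.)
Add(p, Function('w')(82, Function('A')(-2))) = Add(Rational(178658789, 12435), Add(2, Pow(Add(Pow(82, 2), Pow(14, 2)), Rational(1, 2)))) = Add(Rational(178658789, 12435), Add(2, Pow(Add(6724, 196), Rational(1, 2)))) = Add(Rational(178658789, 12435), Add(2, Pow(6920, Rational(1, 2)))) = Add(Rational(178658789, 12435), Add(2, Mul(2, Pow(1730, Rational(1, 2))))) = Add(Rational(178683659, 12435), Mul(2, Pow(1730, Rational(1, 2))))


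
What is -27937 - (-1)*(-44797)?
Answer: -72734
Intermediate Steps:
-27937 - (-1)*(-44797) = -27937 - 1*44797 = -27937 - 44797 = -72734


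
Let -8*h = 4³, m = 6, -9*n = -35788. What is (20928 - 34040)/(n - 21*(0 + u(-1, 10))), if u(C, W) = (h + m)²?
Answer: -14751/4379 ≈ -3.3686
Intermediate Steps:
n = 35788/9 (n = -⅑*(-35788) = 35788/9 ≈ 3976.4)
h = -8 (h = -⅛*4³ = -⅛*64 = -8)
u(C, W) = 4 (u(C, W) = (-8 + 6)² = (-2)² = 4)
(20928 - 34040)/(n - 21*(0 + u(-1, 10))) = (20928 - 34040)/(35788/9 - 21*(0 + 4)) = -13112/(35788/9 - 21*4) = -13112/(35788/9 - 84) = -13112/35032/9 = -13112*9/35032 = -14751/4379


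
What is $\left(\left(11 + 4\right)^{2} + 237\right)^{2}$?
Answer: $213444$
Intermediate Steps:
$\left(\left(11 + 4\right)^{2} + 237\right)^{2} = \left(15^{2} + 237\right)^{2} = \left(225 + 237\right)^{2} = 462^{2} = 213444$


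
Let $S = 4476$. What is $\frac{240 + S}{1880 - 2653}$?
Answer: $- \frac{4716}{773} \approx -6.1009$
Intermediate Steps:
$\frac{240 + S}{1880 - 2653} = \frac{240 + 4476}{1880 - 2653} = \frac{4716}{-773} = 4716 \left(- \frac{1}{773}\right) = - \frac{4716}{773}$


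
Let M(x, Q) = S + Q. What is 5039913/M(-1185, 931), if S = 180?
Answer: 5039913/1111 ≈ 4536.4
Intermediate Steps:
M(x, Q) = 180 + Q
5039913/M(-1185, 931) = 5039913/(180 + 931) = 5039913/1111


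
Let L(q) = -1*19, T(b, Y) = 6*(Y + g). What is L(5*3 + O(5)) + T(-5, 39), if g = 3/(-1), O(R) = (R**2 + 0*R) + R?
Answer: 197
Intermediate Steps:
O(R) = R + R**2 (O(R) = (R**2 + 0) + R = R**2 + R = R + R**2)
g = -3 (g = 3*(-1) = -3)
T(b, Y) = -18 + 6*Y (T(b, Y) = 6*(Y - 3) = 6*(-3 + Y) = -18 + 6*Y)
L(q) = -19
L(5*3 + O(5)) + T(-5, 39) = -19 + (-18 + 6*39) = -19 + (-18 + 234) = -19 + 216 = 197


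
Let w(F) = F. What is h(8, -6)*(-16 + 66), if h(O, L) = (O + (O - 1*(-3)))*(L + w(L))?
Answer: -11400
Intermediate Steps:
h(O, L) = 2*L*(3 + 2*O) (h(O, L) = (O + (O - 1*(-3)))*(L + L) = (O + (O + 3))*(2*L) = (O + (3 + O))*(2*L) = (3 + 2*O)*(2*L) = 2*L*(3 + 2*O))
h(8, -6)*(-16 + 66) = (2*(-6)*(3 + 2*8))*(-16 + 66) = (2*(-6)*(3 + 16))*50 = (2*(-6)*19)*50 = -228*50 = -11400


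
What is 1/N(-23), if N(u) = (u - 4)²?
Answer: 1/729 ≈ 0.0013717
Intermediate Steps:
N(u) = (-4 + u)²
1/N(-23) = 1/((-4 - 23)²) = 1/((-27)²) = 1/729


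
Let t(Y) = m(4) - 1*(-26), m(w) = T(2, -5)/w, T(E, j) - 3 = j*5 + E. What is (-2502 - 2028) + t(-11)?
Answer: -4509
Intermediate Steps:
T(E, j) = 3 + E + 5*j (T(E, j) = 3 + (j*5 + E) = 3 + (5*j + E) = 3 + (E + 5*j) = 3 + E + 5*j)
m(w) = -20/w (m(w) = (3 + 2 + 5*(-5))/w = (3 + 2 - 25)/w = -20/w)
t(Y) = 21 (t(Y) = -20/4 - 1*(-26) = -20*¼ + 26 = -5 + 26 = 21)
(-2502 - 2028) + t(-11) = (-2502 - 2028) + 21 = -4530 + 21 = -4509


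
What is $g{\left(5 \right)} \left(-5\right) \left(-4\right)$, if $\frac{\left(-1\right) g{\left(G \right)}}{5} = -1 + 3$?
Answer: $-200$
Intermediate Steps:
$g{\left(G \right)} = -10$ ($g{\left(G \right)} = - 5 \left(-1 + 3\right) = \left(-5\right) 2 = -10$)
$g{\left(5 \right)} \left(-5\right) \left(-4\right) = \left(-10\right) \left(-5\right) \left(-4\right) = 50 \left(-4\right) = -200$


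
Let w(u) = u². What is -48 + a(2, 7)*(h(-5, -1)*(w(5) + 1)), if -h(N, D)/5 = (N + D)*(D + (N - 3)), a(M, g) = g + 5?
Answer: -84288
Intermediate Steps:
a(M, g) = 5 + g
h(N, D) = -5*(D + N)*(-3 + D + N) (h(N, D) = -5*(N + D)*(D + (N - 3)) = -5*(D + N)*(D + (-3 + N)) = -5*(D + N)*(-3 + D + N))
-48 + a(2, 7)*(h(-5, -1)*(w(5) + 1)) = -48 + (5 + 7)*((-5*(-1)² - 5*(-5)² + 15*(-1) + 15*(-5) - 10*(-1)*(-5))*(5² + 1)) = -48 + 12*((-5*1 - 5*25 - 15 - 75 - 50)*(25 + 1)) = -48 + 12*((-5 - 125 - 15 - 75 - 50)*26) = -48 + 12*(-270*26) = -48 + 12*(-7020) = -48 - 84240 = -84288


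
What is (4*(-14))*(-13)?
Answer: 728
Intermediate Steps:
(4*(-14))*(-13) = -56*(-13) = 728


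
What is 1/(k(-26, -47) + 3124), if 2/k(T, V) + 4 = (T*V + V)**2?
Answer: 1380621/4313060006 ≈ 0.00032010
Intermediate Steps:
k(T, V) = 2/(-4 + (V + T*V)**2) (k(T, V) = 2/(-4 + (T*V + V)**2) = 2/(-4 + (V + T*V)**2))
1/(k(-26, -47) + 3124) = 1/(2/(-4 + (-47)**2*(1 - 26)**2) + 3124) = 1/(2/(-4 + 2209*(-25)**2) + 3124) = 1/(2/(-4 + 2209*625) + 3124) = 1/(2/(-4 + 1380625) + 3124) = 1/(2/1380621 + 3124) = 1/(4313060006/1380621) = 1380621/4313060006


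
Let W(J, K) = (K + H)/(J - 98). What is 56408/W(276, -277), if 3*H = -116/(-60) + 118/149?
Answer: -33661191960/925597 ≈ -36367.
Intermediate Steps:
H = 6091/6705 (H = (-116/(-60) + 118/149)/3 = (-116*(-1/60) + 118*(1/149))/3 = (29/15 + 118/149)/3 = (1/3)*(6091/2235) = 6091/6705 ≈ 0.90843)
W(J, K) = (6091/6705 + K)/(-98 + J) (W(J, K) = (K + 6091/6705)/(J - 98) = (6091/6705 + K)/(-98 + J))
56408/W(276, -277) = 56408/(((6091/6705 - 277)/(-98 + 276))) = 56408/((-1851194/6705/178)) = 56408/(((1/178)*(-1851194/6705))) = 56408/(-925597/596745) = 56408*(-596745/925597) = -33661191960/925597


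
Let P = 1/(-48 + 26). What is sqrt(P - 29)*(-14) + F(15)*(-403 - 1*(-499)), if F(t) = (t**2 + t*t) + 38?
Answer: 46848 - 21*I*sqrt(1562)/11 ≈ 46848.0 - 75.451*I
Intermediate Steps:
P = -1/22 (P = 1/(-22) = -1/22 ≈ -0.045455)
F(t) = 38 + 2*t**2 (F(t) = (t**2 + t**2) + 38 = 2*t**2 + 38 = 38 + 2*t**2)
sqrt(P - 29)*(-14) + F(15)*(-403 - 1*(-499)) = sqrt(-1/22 - 29)*(-14) + (38 + 2*15**2)*(-403 - 1*(-499)) = sqrt(-639/22)*(-14) + (38 + 2*225)*(-403 + 499) = (3*I*sqrt(1562)/22)*(-14) + (38 + 450)*96 = -21*I*sqrt(1562)/11 + 488*96 = -21*I*sqrt(1562)/11 + 46848 = 46848 - 21*I*sqrt(1562)/11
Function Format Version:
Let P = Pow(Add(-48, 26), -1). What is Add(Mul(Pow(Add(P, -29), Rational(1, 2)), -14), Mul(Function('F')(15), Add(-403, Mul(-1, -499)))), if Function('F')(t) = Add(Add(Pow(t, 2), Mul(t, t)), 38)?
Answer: Add(46848, Mul(Rational(-21, 11), I, Pow(1562, Rational(1, 2)))) ≈ Add(46848., Mul(-75.451, I))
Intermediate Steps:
P = Rational(-1, 22) (P = Pow(-22, -1) = Rational(-1, 22) ≈ -0.045455)
Function('F')(t) = Add(38, Mul(2, Pow(t, 2))) (Function('F')(t) = Add(Add(Pow(t, 2), Pow(t, 2)), 38) = Add(Mul(2, Pow(t, 2)), 38) = Add(38, Mul(2, Pow(t, 2))))
Add(Mul(Pow(Add(P, -29), Rational(1, 2)), -14), Mul(Function('F')(15), Add(-403, Mul(-1, -499)))) = Add(Mul(Pow(Add(Rational(-1, 22), -29), Rational(1, 2)), -14), Mul(Add(38, Mul(2, Pow(15, 2))), Add(-403, Mul(-1, -499)))) = Add(Mul(Pow(Rational(-639, 22), Rational(1, 2)), -14), Mul(Add(38, Mul(2, 225)), Add(-403, 499))) = Add(Mul(Mul(Rational(3, 22), I, Pow(1562, Rational(1, 2))), -14), Mul(Add(38, 450), 96)) = Add(Mul(Rational(-21, 11), I, Pow(1562, Rational(1, 2))), Mul(488, 96)) = Add(Mul(Rational(-21, 11), I, Pow(1562, Rational(1, 2))), 46848) = Add(46848, Mul(Rational(-21, 11), I, Pow(1562, Rational(1, 2))))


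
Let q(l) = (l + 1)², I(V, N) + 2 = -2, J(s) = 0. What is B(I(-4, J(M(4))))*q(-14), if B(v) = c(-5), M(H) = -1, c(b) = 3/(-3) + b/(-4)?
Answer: 169/4 ≈ 42.250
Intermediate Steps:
c(b) = -1 - b/4 (c(b) = 3*(-⅓) + b*(-¼) = -1 - b/4)
I(V, N) = -4 (I(V, N) = -2 - 2 = -4)
B(v) = ¼ (B(v) = -1 - ¼*(-5) = -1 + 5/4 = ¼)
q(l) = (1 + l)²
B(I(-4, J(M(4))))*q(-14) = (1 - 14)²/4 = (¼)*(-13)² = (¼)*169 = 169/4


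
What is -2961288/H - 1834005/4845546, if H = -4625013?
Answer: 651862250687/2490079249122 ≈ 0.26178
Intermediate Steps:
-2961288/H - 1834005/4845546 = -2961288/(-4625013) - 1834005/4845546 = -2961288*(-1/4625013) - 1834005*1/4845546 = 987096/1541671 - 611335/1615182 = 651862250687/2490079249122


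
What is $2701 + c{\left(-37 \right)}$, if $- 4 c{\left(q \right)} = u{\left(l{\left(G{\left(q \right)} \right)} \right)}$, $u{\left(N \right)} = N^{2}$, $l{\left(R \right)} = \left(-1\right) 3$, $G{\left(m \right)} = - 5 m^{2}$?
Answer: $\frac{10795}{4} \approx 2698.8$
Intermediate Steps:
$l{\left(R \right)} = -3$
$c{\left(q \right)} = - \frac{9}{4}$ ($c{\left(q \right)} = - \frac{\left(-3\right)^{2}}{4} = \left(- \frac{1}{4}\right) 9 = - \frac{9}{4}$)
$2701 + c{\left(-37 \right)} = 2701 - \frac{9}{4} = \frac{10795}{4}$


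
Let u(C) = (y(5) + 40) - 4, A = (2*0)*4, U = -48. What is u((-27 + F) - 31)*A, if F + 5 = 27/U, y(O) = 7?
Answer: 0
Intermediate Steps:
F = -89/16 (F = -5 + 27/(-48) = -5 + 27*(-1/48) = -5 - 9/16 = -89/16 ≈ -5.5625)
A = 0 (A = 0*4 = 0)
u(C) = 43 (u(C) = (7 + 40) - 4 = 47 - 4 = 43)
u((-27 + F) - 31)*A = 43*0 = 0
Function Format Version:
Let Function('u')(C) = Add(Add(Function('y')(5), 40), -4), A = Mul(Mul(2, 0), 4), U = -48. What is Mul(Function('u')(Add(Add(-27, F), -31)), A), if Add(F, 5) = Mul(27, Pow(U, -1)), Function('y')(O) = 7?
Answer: 0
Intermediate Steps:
F = Rational(-89, 16) (F = Add(-5, Mul(27, Pow(-48, -1))) = Add(-5, Mul(27, Rational(-1, 48))) = Add(-5, Rational(-9, 16)) = Rational(-89, 16) ≈ -5.5625)
A = 0 (A = Mul(0, 4) = 0)
Function('u')(C) = 43 (Function('u')(C) = Add(Add(7, 40), -4) = Add(47, -4) = 43)
Mul(Function('u')(Add(Add(-27, F), -31)), A) = Mul(43, 0) = 0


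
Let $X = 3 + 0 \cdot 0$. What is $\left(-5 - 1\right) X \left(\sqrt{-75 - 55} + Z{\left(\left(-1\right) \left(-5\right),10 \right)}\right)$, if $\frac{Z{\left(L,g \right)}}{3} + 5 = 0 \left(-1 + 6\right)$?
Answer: $270 - 18 i \sqrt{130} \approx 270.0 - 205.23 i$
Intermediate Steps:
$X = 3$ ($X = 3 + 0 = 3$)
$Z{\left(L,g \right)} = -15$ ($Z{\left(L,g \right)} = -15 + 3 \cdot 0 \left(-1 + 6\right) = -15 + 3 \cdot 0 \cdot 5 = -15 + 3 \cdot 0 = -15 + 0 = -15$)
$\left(-5 - 1\right) X \left(\sqrt{-75 - 55} + Z{\left(\left(-1\right) \left(-5\right),10 \right)}\right) = \left(-5 - 1\right) 3 \left(\sqrt{-75 - 55} - 15\right) = \left(-6\right) 3 \left(\sqrt{-130} - 15\right) = - 18 \left(i \sqrt{130} - 15\right) = - 18 \left(-15 + i \sqrt{130}\right) = 270 - 18 i \sqrt{130}$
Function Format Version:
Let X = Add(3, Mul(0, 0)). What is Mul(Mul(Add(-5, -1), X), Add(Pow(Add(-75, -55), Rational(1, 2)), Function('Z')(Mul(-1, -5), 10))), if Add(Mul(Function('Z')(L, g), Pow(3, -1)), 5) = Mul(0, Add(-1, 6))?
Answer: Add(270, Mul(-18, I, Pow(130, Rational(1, 2)))) ≈ Add(270.00, Mul(-205.23, I))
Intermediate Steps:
X = 3 (X = Add(3, 0) = 3)
Function('Z')(L, g) = -15 (Function('Z')(L, g) = Add(-15, Mul(3, Mul(0, Add(-1, 6)))) = Add(-15, Mul(3, Mul(0, 5))) = Add(-15, Mul(3, 0)) = Add(-15, 0) = -15)
Mul(Mul(Add(-5, -1), X), Add(Pow(Add(-75, -55), Rational(1, 2)), Function('Z')(Mul(-1, -5), 10))) = Mul(Mul(Add(-5, -1), 3), Add(Pow(Add(-75, -55), Rational(1, 2)), -15)) = Mul(Mul(-6, 3), Add(Pow(-130, Rational(1, 2)), -15)) = Mul(-18, Add(Mul(I, Pow(130, Rational(1, 2))), -15)) = Mul(-18, Add(-15, Mul(I, Pow(130, Rational(1, 2))))) = Add(270, Mul(-18, I, Pow(130, Rational(1, 2))))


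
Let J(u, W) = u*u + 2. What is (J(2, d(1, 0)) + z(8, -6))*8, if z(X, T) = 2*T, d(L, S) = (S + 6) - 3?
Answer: -48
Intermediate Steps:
d(L, S) = 3 + S (d(L, S) = (6 + S) - 3 = 3 + S)
J(u, W) = 2 + u**2 (J(u, W) = u**2 + 2 = 2 + u**2)
(J(2, d(1, 0)) + z(8, -6))*8 = ((2 + 2**2) + 2*(-6))*8 = ((2 + 4) - 12)*8 = (6 - 12)*8 = -6*8 = -48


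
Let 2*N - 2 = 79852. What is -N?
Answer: -39927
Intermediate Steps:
N = 39927 (N = 1 + (½)*79852 = 1 + 39926 = 39927)
-N = -1*39927 = -39927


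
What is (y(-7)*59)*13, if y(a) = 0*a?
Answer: 0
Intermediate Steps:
y(a) = 0
(y(-7)*59)*13 = (0*59)*13 = 0*13 = 0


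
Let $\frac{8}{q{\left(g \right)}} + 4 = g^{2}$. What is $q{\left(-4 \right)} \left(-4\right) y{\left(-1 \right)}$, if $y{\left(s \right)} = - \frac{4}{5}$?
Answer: $\frac{32}{15} \approx 2.1333$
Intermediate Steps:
$q{\left(g \right)} = \frac{8}{-4 + g^{2}}$
$y{\left(s \right)} = - \frac{4}{5}$ ($y{\left(s \right)} = \left(-4\right) \frac{1}{5} = - \frac{4}{5}$)
$q{\left(-4 \right)} \left(-4\right) y{\left(-1 \right)} = \frac{8}{-4 + \left(-4\right)^{2}} \left(-4\right) \left(- \frac{4}{5}\right) = \frac{8}{-4 + 16} \left(-4\right) \left(- \frac{4}{5}\right) = \frac{8}{12} \left(-4\right) \left(- \frac{4}{5}\right) = 8 \cdot \frac{1}{12} \left(-4\right) \left(- \frac{4}{5}\right) = \frac{2}{3} \left(-4\right) \left(- \frac{4}{5}\right) = \left(- \frac{8}{3}\right) \left(- \frac{4}{5}\right) = \frac{32}{15}$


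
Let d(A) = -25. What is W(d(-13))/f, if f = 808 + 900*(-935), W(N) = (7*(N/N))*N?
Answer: 175/840692 ≈ 0.00020816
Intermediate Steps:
W(N) = 7*N (W(N) = (7*1)*N = 7*N)
f = -840692 (f = 808 - 841500 = -840692)
W(d(-13))/f = (7*(-25))/(-840692) = -175*(-1/840692) = 175/840692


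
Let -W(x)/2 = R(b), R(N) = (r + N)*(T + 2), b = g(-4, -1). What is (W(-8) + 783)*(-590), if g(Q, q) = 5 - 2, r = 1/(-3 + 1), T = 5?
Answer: -441320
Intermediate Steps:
r = -½ (r = 1/(-2) = -½ ≈ -0.50000)
g(Q, q) = 3
b = 3
R(N) = -7/2 + 7*N (R(N) = (-½ + N)*(5 + 2) = (-½ + N)*7 = -7/2 + 7*N)
W(x) = -35 (W(x) = -2*(-7/2 + 7*3) = -2*(-7/2 + 21) = -2*35/2 = -35)
(W(-8) + 783)*(-590) = (-35 + 783)*(-590) = 748*(-590) = -441320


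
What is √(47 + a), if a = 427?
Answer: √474 ≈ 21.772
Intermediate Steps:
√(47 + a) = √(47 + 427) = √474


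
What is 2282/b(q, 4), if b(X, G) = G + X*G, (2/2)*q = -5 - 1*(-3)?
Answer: -1141/2 ≈ -570.50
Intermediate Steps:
q = -2 (q = -5 - 1*(-3) = -5 + 3 = -2)
b(X, G) = G + G*X
2282/b(q, 4) = 2282/(4*(1 - 2)) = 2282/(4*(-1)) = 2282/(-4) = -1/4*2282 = -1141/2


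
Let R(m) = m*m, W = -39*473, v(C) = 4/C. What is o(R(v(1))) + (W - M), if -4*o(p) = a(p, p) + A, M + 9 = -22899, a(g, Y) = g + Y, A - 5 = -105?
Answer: 4478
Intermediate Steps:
A = -100 (A = 5 - 105 = -100)
a(g, Y) = Y + g
W = -18447
M = -22908 (M = -9 - 22899 = -22908)
R(m) = m²
o(p) = 25 - p/2 (o(p) = -((p + p) - 100)/4 = -(2*p - 100)/4 = -(-100 + 2*p)/4 = 25 - p/2)
o(R(v(1))) + (W - M) = (25 - (4/1)²/2) + (-18447 - 1*(-22908)) = (25 - (4*1)²/2) + (-18447 + 22908) = (25 - ½*4²) + 4461 = (25 - ½*16) + 4461 = (25 - 8) + 4461 = 17 + 4461 = 4478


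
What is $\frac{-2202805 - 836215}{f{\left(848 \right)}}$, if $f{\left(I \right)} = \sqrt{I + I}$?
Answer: $- \frac{14335 \sqrt{106}}{2} \approx -73794.0$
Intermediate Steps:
$f{\left(I \right)} = \sqrt{2} \sqrt{I}$ ($f{\left(I \right)} = \sqrt{2 I} = \sqrt{2} \sqrt{I}$)
$\frac{-2202805 - 836215}{f{\left(848 \right)}} = \frac{-2202805 - 836215}{\sqrt{2} \sqrt{848}} = \frac{-2202805 - 836215}{\sqrt{2} \cdot 4 \sqrt{53}} = - \frac{3039020}{4 \sqrt{106}} = - 3039020 \frac{\sqrt{106}}{424} = - \frac{14335 \sqrt{106}}{2}$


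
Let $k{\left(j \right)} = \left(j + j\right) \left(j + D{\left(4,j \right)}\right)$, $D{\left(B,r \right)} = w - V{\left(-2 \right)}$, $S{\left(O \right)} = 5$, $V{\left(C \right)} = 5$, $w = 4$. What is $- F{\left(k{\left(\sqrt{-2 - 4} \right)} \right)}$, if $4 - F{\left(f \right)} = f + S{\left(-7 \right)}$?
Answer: $-11 - 2 i \sqrt{6} \approx -11.0 - 4.899 i$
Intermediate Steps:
$D{\left(B,r \right)} = -1$ ($D{\left(B,r \right)} = 4 - 5 = -1$)
$k{\left(j \right)} = 2 j \left(-1 + j\right)$ ($k{\left(j \right)} = \left(j + j\right) \left(j - 1\right) = 2 j \left(-1 + j\right)$)
$F{\left(f \right)} = -1 - f$ ($F{\left(f \right)} = 4 - \left(f + 5\right) = 4 - \left(5 + f\right) = -1 - f$)
$- F{\left(k{\left(\sqrt{-2 - 4} \right)} \right)} = - (-1 - 2 \sqrt{-2 - 4} \left(-1 + \sqrt{-2 - 4}\right)) = - (-1 - 2 \sqrt{-6} \left(-1 + \sqrt{-6}\right)) = - (-1 - 2 i \sqrt{6} \left(-1 + i \sqrt{6}\right)) = 1 + 2 i \sqrt{6} \left(-1 + i \sqrt{6}\right)$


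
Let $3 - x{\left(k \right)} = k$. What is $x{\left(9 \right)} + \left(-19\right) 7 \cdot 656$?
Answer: $-87254$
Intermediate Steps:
$x{\left(k \right)} = 3 - k$
$x{\left(9 \right)} + \left(-19\right) 7 \cdot 656 = \left(3 - 9\right) + \left(-19\right) 7 \cdot 656 = \left(3 - 9\right) - 87248 = -6 - 87248 = -87254$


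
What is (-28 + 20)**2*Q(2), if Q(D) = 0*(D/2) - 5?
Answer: -320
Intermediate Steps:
Q(D) = -5 (Q(D) = 0*(D*(1/2)) - 5 = 0*(D/2) - 5 = 0 - 5 = -5)
(-28 + 20)**2*Q(2) = (-28 + 20)**2*(-5) = (-8)**2*(-5) = 64*(-5) = -320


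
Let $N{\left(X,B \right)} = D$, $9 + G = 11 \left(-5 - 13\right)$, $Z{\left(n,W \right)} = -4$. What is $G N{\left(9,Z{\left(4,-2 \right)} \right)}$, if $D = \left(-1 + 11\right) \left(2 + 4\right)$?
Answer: $-12420$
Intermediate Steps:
$G = -207$ ($G = -9 + 11 \left(-5 - 13\right) = -9 + 11 \left(-18\right) = -9 - 198 = -207$)
$D = 60$ ($D = 10 \cdot 6 = 60$)
$N{\left(X,B \right)} = 60$
$G N{\left(9,Z{\left(4,-2 \right)} \right)} = \left(-207\right) 60 = -12420$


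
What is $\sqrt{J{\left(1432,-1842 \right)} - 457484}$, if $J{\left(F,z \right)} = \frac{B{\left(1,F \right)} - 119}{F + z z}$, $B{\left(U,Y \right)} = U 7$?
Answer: $\frac{12 i \sqrt{2287802071743149}}{848599} \approx 676.38 i$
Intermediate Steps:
$B{\left(U,Y \right)} = 7 U$
$J{\left(F,z \right)} = - \frac{112}{F + z^{2}}$ ($J{\left(F,z \right)} = \frac{7 \cdot 1 - 119}{F + z z} = \frac{7 - 119}{F + z^{2}} = - \frac{112}{F + z^{2}}$)
$\sqrt{J{\left(1432,-1842 \right)} - 457484} = \sqrt{- \frac{112}{1432 + \left(-1842\right)^{2}} - 457484} = \sqrt{- \frac{112}{1432 + 3392964} - 457484} = \sqrt{- \frac{112}{3394396} - 457484} = \sqrt{\left(-112\right) \frac{1}{3394396} - 457484} = \sqrt{- \frac{28}{848599} - 457484} = \sqrt{- \frac{388220464944}{848599}} = \frac{12 i \sqrt{2287802071743149}}{848599}$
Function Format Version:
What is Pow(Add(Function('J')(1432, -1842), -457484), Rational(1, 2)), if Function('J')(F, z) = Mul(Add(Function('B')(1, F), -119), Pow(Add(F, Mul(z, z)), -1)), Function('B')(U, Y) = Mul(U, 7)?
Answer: Mul(Rational(12, 848599), I, Pow(2287802071743149, Rational(1, 2))) ≈ Mul(676.38, I)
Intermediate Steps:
Function('B')(U, Y) = Mul(7, U)
Function('J')(F, z) = Mul(-112, Pow(Add(F, Pow(z, 2)), -1)) (Function('J')(F, z) = Mul(Add(Mul(7, 1), -119), Pow(Add(F, Mul(z, z)), -1)) = Mul(Add(7, -119), Pow(Add(F, Pow(z, 2)), -1)) = Mul(-112, Pow(Add(F, Pow(z, 2)), -1)))
Pow(Add(Function('J')(1432, -1842), -457484), Rational(1, 2)) = Pow(Add(Mul(-112, Pow(Add(1432, Pow(-1842, 2)), -1)), -457484), Rational(1, 2)) = Pow(Add(Mul(-112, Pow(Add(1432, 3392964), -1)), -457484), Rational(1, 2)) = Pow(Add(Mul(-112, Pow(3394396, -1)), -457484), Rational(1, 2)) = Pow(Add(Mul(-112, Rational(1, 3394396)), -457484), Rational(1, 2)) = Pow(Add(Rational(-28, 848599), -457484), Rational(1, 2)) = Pow(Rational(-388220464944, 848599), Rational(1, 2)) = Mul(Rational(12, 848599), I, Pow(2287802071743149, Rational(1, 2)))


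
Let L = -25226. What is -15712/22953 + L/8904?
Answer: -815093/231716 ≈ -3.5176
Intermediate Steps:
-15712/22953 + L/8904 = -15712/22953 - 25226/8904 = -15712*1/22953 - 25226*1/8904 = -15712/22953 - 12613/4452 = -815093/231716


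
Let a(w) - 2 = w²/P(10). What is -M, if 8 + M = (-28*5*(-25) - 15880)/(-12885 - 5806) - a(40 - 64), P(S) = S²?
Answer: 7054754/467275 ≈ 15.098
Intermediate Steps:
a(w) = 2 + w²/100 (a(w) = 2 + w²/(10²) = 2 + w²/100)
M = -7054754/467275 (M = -8 + ((-28*5*(-25) - 15880)/(-12885 - 5806) - (2 + (40 - 64)²/100)) = -8 + ((-140*(-25) - 15880)/(-18691) - (2 + (1/100)*(-24)²)) = -8 + ((3500 - 15880)*(-1/18691) - (2 + (1/100)*576)) = -8 + (-12380*(-1/18691) - (2 + 144/25)) = -8 + (12380/18691 - 1*194/25) = -8 + (12380/18691 - 194/25) = -8 - 3316554/467275 = -7054754/467275 ≈ -15.098)
-M = -1*(-7054754/467275) = 7054754/467275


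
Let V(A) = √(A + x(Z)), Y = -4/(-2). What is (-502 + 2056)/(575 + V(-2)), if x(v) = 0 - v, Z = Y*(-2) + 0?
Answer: 893550/330623 - 1554*√2/330623 ≈ 2.6960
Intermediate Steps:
Y = 2 (Y = -4*(-½) = 2)
Z = -4 (Z = 2*(-2) + 0 = -4 + 0 = -4)
x(v) = -v
V(A) = √(4 + A) (V(A) = √(A - 1*(-4)) = √(A + 4) = √(4 + A))
(-502 + 2056)/(575 + V(-2)) = (-502 + 2056)/(575 + √(4 - 2)) = 1554/(575 + √2)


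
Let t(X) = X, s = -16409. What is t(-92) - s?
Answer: 16317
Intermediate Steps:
t(-92) - s = -92 - 1*(-16409) = -92 + 16409 = 16317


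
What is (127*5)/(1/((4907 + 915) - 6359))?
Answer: -340995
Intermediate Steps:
(127*5)/(1/((4907 + 915) - 6359)) = 635/(1/(5822 - 6359)) = 635/(1/(-537)) = 635/(-1/537) = 635*(-537) = -340995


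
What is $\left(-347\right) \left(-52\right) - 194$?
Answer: $17850$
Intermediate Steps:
$\left(-347\right) \left(-52\right) - 194 = 18044 - 194 = 17850$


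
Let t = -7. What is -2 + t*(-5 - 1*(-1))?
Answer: 26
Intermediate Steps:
-2 + t*(-5 - 1*(-1)) = -2 - 7*(-5 - 1*(-1)) = -2 - 7*(-5 + 1) = -2 - 7*(-4) = -2 + 28 = 26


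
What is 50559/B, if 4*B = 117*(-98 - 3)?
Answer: -67412/3939 ≈ -17.114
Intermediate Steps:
B = -11817/4 (B = (117*(-98 - 3))/4 = (117*(-101))/4 = (¼)*(-11817) = -11817/4 ≈ -2954.3)
50559/B = 50559/(-11817/4) = 50559*(-4/11817) = -67412/3939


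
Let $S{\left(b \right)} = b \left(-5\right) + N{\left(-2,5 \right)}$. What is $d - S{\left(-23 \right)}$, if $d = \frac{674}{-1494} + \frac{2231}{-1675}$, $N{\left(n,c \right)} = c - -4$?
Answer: $- \frac{157382932}{1251225} \approx -125.78$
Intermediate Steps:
$N{\left(n,c \right)} = 4 + c$ ($N{\left(n,c \right)} = c + 4 = 4 + c$)
$S{\left(b \right)} = 9 - 5 b$ ($S{\left(b \right)} = b \left(-5\right) + \left(4 + 5\right) = - 5 b + 9 = 9 - 5 b$)
$d = - \frac{2231032}{1251225}$ ($d = 674 \left(- \frac{1}{1494}\right) + 2231 \left(- \frac{1}{1675}\right) = - \frac{337}{747} - \frac{2231}{1675} = - \frac{2231032}{1251225} \approx -1.7831$)
$d - S{\left(-23 \right)} = - \frac{2231032}{1251225} - \left(9 - -115\right) = - \frac{2231032}{1251225} - \left(9 + 115\right) = - \frac{2231032}{1251225} - 124 = - \frac{157382932}{1251225}$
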